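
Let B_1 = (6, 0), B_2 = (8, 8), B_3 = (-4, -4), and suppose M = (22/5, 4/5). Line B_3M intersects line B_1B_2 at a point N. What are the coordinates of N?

(13/2, 2)

Barycentric coordinates of M with respect to B_1B_2B_3: (3/5, 1/5, 1/5).
On side B_1B_2 the B_3-coordinate is zero; dropping M's B_3-weight 1/5 and renormalizing the remaining 3/5 : 1/5 gives weights 3/4, 1/4 on B_1, B_2.
N = (3/4)·(6, 0) + (1/4)·(8, 8) = (13/2, 2).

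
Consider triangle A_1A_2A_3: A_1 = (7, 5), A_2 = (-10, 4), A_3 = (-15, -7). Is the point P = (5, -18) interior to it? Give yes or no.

no

Barycentric coordinates of P: (275/182, -241/91, 389/182).
The three coordinates are positive, negative, positive; a point is interior exactly when all three are positive.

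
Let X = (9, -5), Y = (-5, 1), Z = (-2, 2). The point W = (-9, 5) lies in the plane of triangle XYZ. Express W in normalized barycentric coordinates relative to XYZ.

(-1/2, 1/2, 1)

Signed area of the reference triangle: [XYZ] = ½·(9·(1−2) + (-5)·(2−(-5)) + (-2)·(-5−1)) = ½·(-9 − 35 + 12) = -16.
[WYZ] = ½·((-9)·(1−2) + (-5)·(2−5) + (-2)·(5−1)) = ½·(9 + 15 − 8) = 8, so the X-coordinate is 8/(-16) = -1/2.
[XWZ] = ½·(9·(5−2) + (-9)·(2−(-5)) + (-2)·(-5−5)) = ½·(27 − 63 + 20) = -8, so the Y-coordinate is 1/2.
[XYW] = ½·(9·(1−5) + (-5)·(5−(-5)) + (-9)·(-5−1)) = ½·(-36 − 50 + 54) = -16, so the Z-coordinate is 1.
Check: -1/2 + 1/2 + 1 = 1.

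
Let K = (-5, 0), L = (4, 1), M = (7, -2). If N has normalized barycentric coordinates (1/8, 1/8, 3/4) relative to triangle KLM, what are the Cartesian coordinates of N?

(41/8, -11/8)

N = (1/8)·K + (1/8)·L + (3/4)·M.
x-coordinate: (1/8)·(-5) + (1/8)·4 + (3/4)·7 = 41/8.
y-coordinate: (1/8)·0 + (1/8)·1 + (3/4)·(-2) = -11/8.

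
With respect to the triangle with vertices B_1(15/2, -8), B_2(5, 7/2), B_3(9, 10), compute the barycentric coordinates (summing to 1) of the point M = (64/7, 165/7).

(-6/7, 2/7, 11/7)

Signed area of the reference triangle: [B_1B_2B_3] = ½·((15/2)·(7/2−10) + 5·(10−(-8)) + 9·(-8−(7/2))) = ½·(-195/4 + 90 − 207/2) = -249/8.
[MB_2B_3] = ½·((64/7)·(7/2−10) + 5·(10−(165/7)) + 9·(165/7−(7/2))) = ½·(-416/7 − 475/7 + 2529/14) = 747/28, so the B_1-coordinate is (747/28)/(-249/8) = -6/7.
[B_1MB_3] = ½·((15/2)·(165/7−10) + (64/7)·(10−(-8)) + 9·(-8−(165/7))) = ½·(1425/14 + 1152/7 − 1989/7) = -249/28, so the B_2-coordinate is 2/7.
[B_1B_2M] = ½·((15/2)·(7/2−(165/7)) + 5·(165/7−(-8)) + (64/7)·(-8−(7/2))) = ½·(-4215/28 + 1105/7 − 736/7) = -2739/56, so the B_3-coordinate is 11/7.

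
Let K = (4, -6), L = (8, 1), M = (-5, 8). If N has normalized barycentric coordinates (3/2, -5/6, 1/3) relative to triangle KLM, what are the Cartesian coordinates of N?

(-7/3, -43/6)

N = (3/2)·K + (-5/6)·L + (1/3)·M.
x-coordinate: (3/2)·4 + (-5/6)·8 + (1/3)·(-5) = -7/3.
y-coordinate: (3/2)·(-6) + (-5/6)·1 + (1/3)·8 = -43/6.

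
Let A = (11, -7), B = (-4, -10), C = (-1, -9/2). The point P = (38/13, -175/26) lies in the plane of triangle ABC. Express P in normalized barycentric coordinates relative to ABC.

(5/13, 3/13, 5/13)

Signed area of the reference triangle: [ABC] = ½·(11·(-10−(-9/2)) + (-4)·(-9/2−(-7)) + (-1)·(-7−(-10))) = ½·(-121/2 − 10 − 3) = -147/4.
[PBC] = ½·((38/13)·(-10−(-9/2)) + (-4)·(-9/2−(-175/26)) + (-1)·(-175/26−(-10))) = ½·(-209/13 − 116/13 − 85/26) = -735/52, so the A-coordinate is (-735/52)/(-147/4) = 5/13.
[APC] = ½·(11·(-175/26−(-9/2)) + (38/13)·(-9/2−(-7)) + (-1)·(-7−(-175/26))) = ½·(-319/13 + 95/13 + 7/26) = -441/52, so the B-coordinate is 3/13.
[ABP] = ½·(11·(-10−(-175/26)) + (-4)·(-175/26−(-7)) + (38/13)·(-7−(-10))) = ½·(-935/26 − 14/13 + 114/13) = -735/52, so the C-coordinate is 5/13.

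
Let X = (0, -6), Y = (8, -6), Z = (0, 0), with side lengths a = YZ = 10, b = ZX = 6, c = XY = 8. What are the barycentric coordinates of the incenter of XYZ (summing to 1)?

(5/12, 1/4, 1/3)

The incenter has barycentric coordinates proportional to the opposite side lengths: (10 : 6 : 8).
Normalizing by 10+6+8 = 24 gives (5/12, 1/4, 1/3).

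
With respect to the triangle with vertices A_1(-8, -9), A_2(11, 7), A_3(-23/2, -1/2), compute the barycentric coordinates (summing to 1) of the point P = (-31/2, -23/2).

Signed area of the reference triangle: [A_1A_2A_3] = ½·((-8)·(7−(-1/2)) + 11·(-1/2−(-9)) + (-23/2)·(-9−7)) = ½·(-60 + 187/2 + 184) = 435/4.
[PA_2A_3] = ½·((-31/2)·(7−(-1/2)) + 11·(-1/2−(-23/2)) + (-23/2)·(-23/2−7)) = ½·(-465/4 + 121 + 851/4) = 435/4, so the A_1-coordinate is (435/4)/(435/4) = 1.
[A_1PA_3] = ½·((-8)·(-23/2−(-1/2)) + (-31/2)·(-1/2−(-9)) + (-23/2)·(-9−(-23/2))) = ½·(88 − 527/4 − 115/4) = -145/4, so the A_2-coordinate is -1/3.
[A_1A_2P] = ½·((-8)·(7−(-23/2)) + 11·(-23/2−(-9)) + (-31/2)·(-9−7)) = ½·(-148 − 55/2 + 248) = 145/4, so the A_3-coordinate is 1/3.

(1, -1/3, 1/3)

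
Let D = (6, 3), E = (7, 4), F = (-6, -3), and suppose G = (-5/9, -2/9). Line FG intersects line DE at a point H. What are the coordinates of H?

Barycentric coordinates of G with respect to DEF: (1/3, 1/9, 5/9).
On side DE the F-coordinate is zero; dropping G's F-weight 5/9 and renormalizing the remaining 1/3 : 1/9 gives weights 3/4, 1/4 on D, E.
H = (3/4)·(6, 3) + (1/4)·(7, 4) = (25/4, 13/4).

(25/4, 13/4)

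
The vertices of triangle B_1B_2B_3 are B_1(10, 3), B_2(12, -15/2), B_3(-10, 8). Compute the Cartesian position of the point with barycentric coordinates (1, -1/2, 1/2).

(-1, 43/4)

M = 1·B_1 + (-1/2)·B_2 + (1/2)·B_3.
x-coordinate: 1·10 + (-1/2)·12 + (1/2)·(-10) = -1.
y-coordinate: 1·3 + (-1/2)·(-15/2) + (1/2)·8 = 43/4.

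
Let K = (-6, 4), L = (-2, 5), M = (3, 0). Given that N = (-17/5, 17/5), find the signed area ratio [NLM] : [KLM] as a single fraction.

[KLM] = ½·((-6)·(5−0) + (-2)·(0−4) + 3·(4−5)) = ½·(-30 + 8 − 3) = -25/2.
[NLM] = ½·((-17/5)·(5−0) + (-2)·(0−(17/5)) + 3·(17/5−5)) = ½·(-17 + 34/5 − 24/5) = -15/2, so the ratio is (-15/2)/(-25/2) = 3/5.

3/5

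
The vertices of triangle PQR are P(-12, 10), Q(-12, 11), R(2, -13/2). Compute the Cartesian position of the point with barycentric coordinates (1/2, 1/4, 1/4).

S = (1/2)·P + (1/4)·Q + (1/4)·R.
x-coordinate: (1/2)·(-12) + (1/4)·(-12) + (1/4)·2 = -17/2.
y-coordinate: (1/2)·10 + (1/4)·11 + (1/4)·(-13/2) = 49/8.

(-17/2, 49/8)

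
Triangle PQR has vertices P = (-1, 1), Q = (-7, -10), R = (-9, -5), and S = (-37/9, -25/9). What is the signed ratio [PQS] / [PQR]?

2/9

[PQR] = ½·((-1)·(-10−(-5)) + (-7)·(-5−1) + (-9)·(1−(-10))) = ½·(5 + 42 − 99) = -26.
[PQS] = ½·((-1)·(-10−(-25/9)) + (-7)·(-25/9−1) + (-37/9)·(1−(-10))) = ½·(65/9 + 238/9 − 407/9) = -52/9, so the ratio is (-52/9)/(-26) = 2/9.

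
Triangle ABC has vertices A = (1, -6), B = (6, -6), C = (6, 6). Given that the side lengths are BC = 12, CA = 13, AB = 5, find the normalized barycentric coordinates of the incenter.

The incenter has barycentric coordinates proportional to the opposite side lengths: (12 : 13 : 5).
Normalizing by 12+13+5 = 30 gives (2/5, 13/30, 1/6).

(2/5, 13/30, 1/6)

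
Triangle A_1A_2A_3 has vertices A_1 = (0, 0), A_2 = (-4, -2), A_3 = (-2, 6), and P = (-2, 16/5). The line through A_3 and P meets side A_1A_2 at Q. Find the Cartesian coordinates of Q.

Barycentric coordinates of P with respect to A_1A_2A_3: (1/5, 1/5, 3/5).
On side A_1A_2 the A_3-coordinate is zero; dropping P's A_3-weight 3/5 and renormalizing the remaining 1/5 : 1/5 gives weights 1/2, 1/2 on A_1, A_2.
Q = (1/2)·(0, 0) + (1/2)·(-4, -2) = (-2, -1).

(-2, -1)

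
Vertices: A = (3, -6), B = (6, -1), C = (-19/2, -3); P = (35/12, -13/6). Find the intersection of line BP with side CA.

Barycentric coordinates of P with respect to ABC: (1/6, 2/3, 1/6).
On side CA the B-coordinate is zero; dropping P's B-weight 2/3 and renormalizing the remaining 1/6 : 1/6 gives weights 1/2, 1/2 on C, A.
Q = (1/2)·(-19/2, -3) + (1/2)·(3, -6) = (-13/4, -9/2).

(-13/4, -9/2)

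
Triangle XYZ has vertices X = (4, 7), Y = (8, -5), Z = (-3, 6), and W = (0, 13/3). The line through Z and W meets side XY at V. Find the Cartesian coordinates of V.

(6, 1)

Barycentric coordinates of W with respect to XYZ: (1/6, 1/6, 2/3).
On side XY the Z-coordinate is zero; dropping W's Z-weight 2/3 and renormalizing the remaining 1/6 : 1/6 gives weights 1/2, 1/2 on X, Y.
V = (1/2)·(4, 7) + (1/2)·(8, -5) = (6, 1).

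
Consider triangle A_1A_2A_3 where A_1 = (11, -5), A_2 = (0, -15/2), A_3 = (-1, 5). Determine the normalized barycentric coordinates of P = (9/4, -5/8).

Signed area of the reference triangle: [A_1A_2A_3] = ½·(11·(-15/2−5) + 0·(5−(-5)) + (-1)·(-5−(-15/2))) = ½·(-275/2 + 0 − 5/2) = -70.
[PA_2A_3] = ½·((9/4)·(-15/2−5) + 0·(5−(-5/8)) + (-1)·(-5/8−(-15/2))) = ½·(-225/8 + 0 − 55/8) = -35/2, so the A_1-coordinate is (-35/2)/(-70) = 1/4.
[A_1PA_3] = ½·(11·(-5/8−5) + (9/4)·(5−(-5)) + (-1)·(-5−(-5/8))) = ½·(-495/8 + 45/2 + 35/8) = -35/2, so the A_2-coordinate is 1/4.
[A_1A_2P] = ½·(11·(-15/2−(-5/8)) + 0·(-5/8−(-5)) + (9/4)·(-5−(-15/2))) = ½·(-605/8 + 0 + 45/8) = -35, so the A_3-coordinate is 1/2.

(1/4, 1/4, 1/2)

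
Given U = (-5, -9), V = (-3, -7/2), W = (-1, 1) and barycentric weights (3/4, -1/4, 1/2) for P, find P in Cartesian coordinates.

P = (3/4)·U + (-1/4)·V + (1/2)·W.
x-coordinate: (3/4)·(-5) + (-1/4)·(-3) + (1/2)·(-1) = -7/2.
y-coordinate: (3/4)·(-9) + (-1/4)·(-7/2) + (1/2)·1 = -43/8.

(-7/2, -43/8)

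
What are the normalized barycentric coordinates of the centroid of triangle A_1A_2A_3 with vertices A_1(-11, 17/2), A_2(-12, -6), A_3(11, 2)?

The centroid is the average of the vertices, so each weight is 1/3.

(1/3, 1/3, 1/3)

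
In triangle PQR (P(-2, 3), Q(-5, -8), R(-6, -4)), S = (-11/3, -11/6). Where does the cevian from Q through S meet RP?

Barycentric coordinates of S with respect to PQR: (1/2, 1/3, 1/6).
On side RP the Q-coordinate is zero; dropping S's Q-weight 1/3 and renormalizing the remaining 1/6 : 1/2 gives weights 1/4, 3/4 on R, P.
T = (1/4)·(-6, -4) + (3/4)·(-2, 3) = (-3, 5/4).

(-3, 5/4)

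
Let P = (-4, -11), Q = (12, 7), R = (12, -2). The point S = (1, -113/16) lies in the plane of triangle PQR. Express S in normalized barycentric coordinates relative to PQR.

Signed area of the reference triangle: [PQR] = ½·((-4)·(7−(-2)) + 12·(-2−(-11)) + 12·(-11−7)) = ½·(-36 + 108 − 216) = -72.
[SQR] = ½·(1·(7−(-2)) + 12·(-2−(-113/16)) + 12·(-113/16−7)) = ½·(9 + 243/4 − 675/4) = -99/2, so the P-coordinate is (-99/2)/(-72) = 11/16.
[PSR] = ½·((-4)·(-113/16−(-2)) + 1·(-2−(-11)) + 12·(-11−(-113/16))) = ½·(81/4 + 9 − 189/4) = -9, so the Q-coordinate is 1/8.
[PQS] = ½·((-4)·(7−(-113/16)) + 12·(-113/16−(-11)) + 1·(-11−7)) = ½·(-225/4 + 189/4 − 18) = -27/2, so the R-coordinate is 3/16.
Check: 11/16 + 1/8 + 3/16 = 1.

(11/16, 1/8, 3/16)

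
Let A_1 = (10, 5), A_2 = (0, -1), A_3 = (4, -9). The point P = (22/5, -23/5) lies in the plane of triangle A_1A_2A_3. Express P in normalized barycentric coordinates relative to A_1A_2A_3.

Signed area of the reference triangle: [A_1A_2A_3] = ½·(10·(-1−(-9)) + 0·(-9−5) + 4·(5−(-1))) = ½·(80 + 0 + 24) = 52.
[PA_2A_3] = ½·((22/5)·(-1−(-9)) + 0·(-9−(-23/5)) + 4·(-23/5−(-1))) = ½·(176/5 + 0 − 72/5) = 52/5, so the A_1-coordinate is (52/5)/52 = 1/5.
[A_1PA_3] = ½·(10·(-23/5−(-9)) + (22/5)·(-9−5) + 4·(5−(-23/5))) = ½·(44 − 308/5 + 192/5) = 52/5, so the A_2-coordinate is 1/5.
[A_1A_2P] = ½·(10·(-1−(-23/5)) + 0·(-23/5−5) + (22/5)·(5−(-1))) = ½·(36 + 0 + 132/5) = 156/5, so the A_3-coordinate is 3/5.

(1/5, 1/5, 3/5)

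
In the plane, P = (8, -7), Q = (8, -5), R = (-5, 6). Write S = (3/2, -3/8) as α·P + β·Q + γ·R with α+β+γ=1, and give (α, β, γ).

(7/16, 1/16, 1/2)

Signed area of the reference triangle: [PQR] = ½·(8·(-5−6) + 8·(6−(-7)) + (-5)·(-7−(-5))) = ½·(-88 + 104 + 10) = 13.
[SQR] = ½·((3/2)·(-5−6) + 8·(6−(-3/8)) + (-5)·(-3/8−(-5))) = ½·(-33/2 + 51 − 185/8) = 91/16, so the P-coordinate is (91/16)/13 = 7/16.
[PSR] = ½·(8·(-3/8−6) + (3/2)·(6−(-7)) + (-5)·(-7−(-3/8))) = ½·(-51 + 39/2 + 265/8) = 13/16, so the Q-coordinate is 1/16.
[PQS] = ½·(8·(-5−(-3/8)) + 8·(-3/8−(-7)) + (3/2)·(-7−(-5))) = ½·(-37 + 53 − 3) = 13/2, so the R-coordinate is 1/2.
Check: 7/16 + 1/16 + 1/2 = 1.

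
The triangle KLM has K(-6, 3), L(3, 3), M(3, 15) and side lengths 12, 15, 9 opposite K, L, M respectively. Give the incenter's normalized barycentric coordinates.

The incenter has barycentric coordinates proportional to the opposite side lengths: (12 : 15 : 9).
Normalizing by 12+15+9 = 36 gives (1/3, 5/12, 1/4).

(1/3, 5/12, 1/4)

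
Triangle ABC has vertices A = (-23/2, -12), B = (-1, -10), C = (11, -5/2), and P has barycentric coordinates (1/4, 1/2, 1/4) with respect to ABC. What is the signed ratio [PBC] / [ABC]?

1/4

The signed ratio [PBC]/[ABC] equals the barycentric coordinate of P at vertex A, which is 1/4.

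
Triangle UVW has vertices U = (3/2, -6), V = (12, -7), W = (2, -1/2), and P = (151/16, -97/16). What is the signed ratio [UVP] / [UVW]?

[UVW] = ½·((3/2)·(-7−(-1/2)) + 12·(-1/2−(-6)) + 2·(-6−(-7))) = ½·(-39/4 + 66 + 2) = 233/8.
[UVP] = ½·((3/2)·(-7−(-97/16)) + 12·(-97/16−(-6)) + (151/16)·(-6−(-7))) = ½·(-45/32 − 3/4 + 151/16) = 233/64, so the ratio is (233/64)/(233/8) = 1/8.

1/8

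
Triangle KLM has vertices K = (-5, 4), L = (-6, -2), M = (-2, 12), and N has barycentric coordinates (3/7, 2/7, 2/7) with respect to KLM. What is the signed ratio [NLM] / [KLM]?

The signed ratio [NLM]/[KLM] equals the barycentric coordinate of N at vertex K, which is 3/7.

3/7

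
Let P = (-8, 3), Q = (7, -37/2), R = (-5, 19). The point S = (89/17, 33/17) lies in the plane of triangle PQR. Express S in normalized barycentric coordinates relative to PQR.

Signed area of the reference triangle: [PQR] = ½·((-8)·(-37/2−19) + 7·(19−3) + (-5)·(3−(-37/2))) = ½·(300 + 112 − 215/2) = 609/4.
[SQR] = ½·((89/17)·(-37/2−19) + 7·(19−(33/17)) + (-5)·(33/17−(-37/2))) = ½·(-6675/34 + 2030/17 − 3475/34) = -3045/34, so the P-coordinate is (-3045/34)/(609/4) = -10/17.
[PSR] = ½·((-8)·(33/17−19) + (89/17)·(19−3) + (-5)·(3−(33/17))) = ½·(2320/17 + 1424/17 − 90/17) = 1827/17, so the Q-coordinate is 12/17.
[PQS] = ½·((-8)·(-37/2−(33/17)) + 7·(33/17−3) + (89/17)·(3−(-37/2))) = ½·(2780/17 − 126/17 + 3827/34) = 9135/68, so the R-coordinate is 15/17.
Check: -10/17 + 12/17 + 15/17 = 1.

(-10/17, 12/17, 15/17)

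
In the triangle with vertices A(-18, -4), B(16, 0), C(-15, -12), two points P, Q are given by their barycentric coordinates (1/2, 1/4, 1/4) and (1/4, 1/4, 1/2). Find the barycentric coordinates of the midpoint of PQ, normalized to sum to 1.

Since both coordinate triples sum to 1, the midpoint's barycentrics are the componentwise average.
(1/2+1/4)/2 = 3/8; similarly 1/4 and 3/8.

(3/8, 1/4, 3/8)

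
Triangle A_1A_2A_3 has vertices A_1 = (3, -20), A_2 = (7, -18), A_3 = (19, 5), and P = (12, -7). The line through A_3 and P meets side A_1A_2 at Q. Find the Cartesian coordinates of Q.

Barycentric coordinates of P with respect to A_1A_2A_3: (1/4, 1/4, 1/2).
On side A_1A_2 the A_3-coordinate is zero; dropping P's A_3-weight 1/2 and renormalizing the remaining 1/4 : 1/4 gives weights 1/2, 1/2 on A_1, A_2.
Q = (1/2)·(3, -20) + (1/2)·(7, -18) = (5, -19).

(5, -19)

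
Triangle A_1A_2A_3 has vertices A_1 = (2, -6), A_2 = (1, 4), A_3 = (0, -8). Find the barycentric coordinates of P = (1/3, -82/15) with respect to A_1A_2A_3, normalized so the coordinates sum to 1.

Signed area of the reference triangle: [A_1A_2A_3] = ½·(2·(4−(-8)) + 1·(-8−(-6)) + 0·(-6−4)) = ½·(24 − 2 + 0) = 11.
[PA_2A_3] = ½·((1/3)·(4−(-8)) + 1·(-8−(-82/15)) + 0·(-82/15−4)) = ½·(4 − 38/15 + 0) = 11/15, so the A_1-coordinate is (11/15)/11 = 1/15.
[A_1PA_3] = ½·(2·(-82/15−(-8)) + (1/3)·(-8−(-6)) + 0·(-6−(-82/15))) = ½·(76/15 − 2/3 + 0) = 11/5, so the A_2-coordinate is 1/5.
[A_1A_2P] = ½·(2·(4−(-82/15)) + 1·(-82/15−(-6)) + (1/3)·(-6−4)) = ½·(284/15 + 8/15 − 10/3) = 121/15, so the A_3-coordinate is 11/15.
Check: 1/15 + 1/5 + 11/15 = 1.

(1/15, 1/5, 11/15)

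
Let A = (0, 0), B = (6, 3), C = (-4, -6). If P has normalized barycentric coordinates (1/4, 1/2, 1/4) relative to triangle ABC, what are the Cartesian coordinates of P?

(2, 0)

P = (1/4)·A + (1/2)·B + (1/4)·C.
x-coordinate: (1/4)·0 + (1/2)·6 + (1/4)·(-4) = 2.
y-coordinate: (1/4)·0 + (1/2)·3 + (1/4)·(-6) = 0.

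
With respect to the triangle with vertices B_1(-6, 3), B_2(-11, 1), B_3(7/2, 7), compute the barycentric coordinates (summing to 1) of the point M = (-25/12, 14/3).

(1/3, 1/6, 1/2)

Signed area of the reference triangle: [B_1B_2B_3] = ½·((-6)·(1−7) + (-11)·(7−3) + (7/2)·(3−1)) = ½·(36 − 44 + 7) = -1/2.
[MB_2B_3] = ½·((-25/12)·(1−7) + (-11)·(7−(14/3)) + (7/2)·(14/3−1)) = ½·(25/2 − 77/3 + 77/6) = -1/6, so the B_1-coordinate is (-1/6)/(-1/2) = 1/3.
[B_1MB_3] = ½·((-6)·(14/3−7) + (-25/12)·(7−3) + (7/2)·(3−(14/3))) = ½·(14 − 25/3 − 35/6) = -1/12, so the B_2-coordinate is 1/6.
[B_1B_2M] = ½·((-6)·(1−(14/3)) + (-11)·(14/3−3) + (-25/12)·(3−1)) = ½·(22 − 55/3 − 25/6) = -1/4, so the B_3-coordinate is 1/2.
Check: 1/3 + 1/6 + 1/2 = 1.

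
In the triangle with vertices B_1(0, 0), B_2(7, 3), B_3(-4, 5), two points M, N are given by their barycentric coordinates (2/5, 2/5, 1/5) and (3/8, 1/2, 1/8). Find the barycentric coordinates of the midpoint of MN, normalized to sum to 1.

Since both coordinate triples sum to 1, the midpoint's barycentrics are the componentwise average.
(2/5+3/8)/2 = 31/80; similarly 9/20 and 13/80.

(31/80, 9/20, 13/80)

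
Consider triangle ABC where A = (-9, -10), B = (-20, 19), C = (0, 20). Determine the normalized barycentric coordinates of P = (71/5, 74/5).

(1/5, -4/5, 8/5)

Signed area of the reference triangle: [ABC] = ½·((-9)·(19−20) + (-20)·(20−(-10)) + 0·(-10−19)) = ½·(9 − 600 + 0) = -591/2.
[PBC] = ½·((71/5)·(19−20) + (-20)·(20−(74/5)) + 0·(74/5−19)) = ½·(-71/5 − 104 + 0) = -591/10, so the A-coordinate is (-591/10)/(-591/2) = 1/5.
[APC] = ½·((-9)·(74/5−20) + (71/5)·(20−(-10)) + 0·(-10−(74/5))) = ½·(234/5 + 426 + 0) = 1182/5, so the B-coordinate is -4/5.
[ABP] = ½·((-9)·(19−(74/5)) + (-20)·(74/5−(-10)) + (71/5)·(-10−19)) = ½·(-189/5 − 496 − 2059/5) = -2364/5, so the C-coordinate is 8/5.
Check: 1/5 − 4/5 + 8/5 = 1.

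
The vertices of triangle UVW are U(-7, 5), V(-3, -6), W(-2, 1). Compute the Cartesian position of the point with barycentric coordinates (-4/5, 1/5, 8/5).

(9/5, -18/5)

P = (-4/5)·U + (1/5)·V + (8/5)·W.
x-coordinate: (-4/5)·(-7) + (1/5)·(-3) + (8/5)·(-2) = 9/5.
y-coordinate: (-4/5)·5 + (1/5)·(-6) + (8/5)·1 = -18/5.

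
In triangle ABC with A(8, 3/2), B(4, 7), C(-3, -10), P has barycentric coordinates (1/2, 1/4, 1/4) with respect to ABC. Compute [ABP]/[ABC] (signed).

1/4

The signed ratio [ABP]/[ABC] equals the barycentric coordinate of P at vertex C, which is 1/4.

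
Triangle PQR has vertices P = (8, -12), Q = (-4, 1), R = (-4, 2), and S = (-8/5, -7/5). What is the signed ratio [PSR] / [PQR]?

3/5

[PQR] = ½·(8·(1−2) + (-4)·(2−(-12)) + (-4)·(-12−1)) = ½·(-8 − 56 + 52) = -6.
[PSR] = ½·(8·(-7/5−2) + (-8/5)·(2−(-12)) + (-4)·(-12−(-7/5))) = ½·(-136/5 − 112/5 + 212/5) = -18/5, so the ratio is (-18/5)/(-6) = 3/5.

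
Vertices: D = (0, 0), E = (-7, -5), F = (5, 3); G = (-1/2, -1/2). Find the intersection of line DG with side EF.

Barycentric coordinates of G with respect to DEF: (1/2, 1/4, 1/4).
On side EF the D-coordinate is zero; dropping G's D-weight 1/2 and renormalizing the remaining 1/4 : 1/4 gives weights 1/2, 1/2 on E, F.
H = (1/2)·(-7, -5) + (1/2)·(5, 3) = (-1, -1).

(-1, -1)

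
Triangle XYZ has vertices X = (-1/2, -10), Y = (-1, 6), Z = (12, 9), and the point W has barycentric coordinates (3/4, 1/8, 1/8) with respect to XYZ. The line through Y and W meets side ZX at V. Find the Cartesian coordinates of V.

Line YW meets ZX where the Y-coordinate vanishes; zeroing W's Y-weight and renormalizing leaves Z, X-weights 1/8 : 3/4 → (1/7, 6/7).
So V = (1/7)·Z + (6/7)·X = (9/7, -51/7).

(9/7, -51/7)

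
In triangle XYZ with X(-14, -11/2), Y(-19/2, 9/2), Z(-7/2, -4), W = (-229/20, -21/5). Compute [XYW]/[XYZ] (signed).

1/5

[XYZ] = ½·((-14)·(9/2−(-4)) + (-19/2)·(-4−(-11/2)) + (-7/2)·(-11/2−(9/2))) = ½·(-119 − 57/4 + 35) = -393/8.
[XYW] = ½·((-14)·(9/2−(-21/5)) + (-19/2)·(-21/5−(-11/2)) + (-229/20)·(-11/2−(9/2))) = ½·(-609/5 − 247/20 + 229/2) = -393/40, so the ratio is (-393/40)/(-393/8) = 1/5.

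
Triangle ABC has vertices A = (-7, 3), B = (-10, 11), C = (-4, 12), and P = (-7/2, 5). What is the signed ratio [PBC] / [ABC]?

[ABC] = ½·((-7)·(11−12) + (-10)·(12−3) + (-4)·(3−11)) = ½·(7 − 90 + 32) = -51/2.
[PBC] = ½·((-7/2)·(11−12) + (-10)·(12−5) + (-4)·(5−11)) = ½·(7/2 − 70 + 24) = -85/4, so the ratio is (-85/4)/(-51/2) = 5/6.

5/6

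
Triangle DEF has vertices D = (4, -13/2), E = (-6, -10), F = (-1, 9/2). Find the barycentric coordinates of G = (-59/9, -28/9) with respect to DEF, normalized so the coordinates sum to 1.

(-1/3, 7/9, 5/9)

Signed area of the reference triangle: [DEF] = ½·(4·(-10−(9/2)) + (-6)·(9/2−(-13/2)) + (-1)·(-13/2−(-10))) = ½·(-58 − 66 − 7/2) = -255/4.
[GEF] = ½·((-59/9)·(-10−(9/2)) + (-6)·(9/2−(-28/9)) + (-1)·(-28/9−(-10))) = ½·(1711/18 − 137/3 − 62/9) = 85/4, so the D-coordinate is (85/4)/(-255/4) = -1/3.
[DGF] = ½·(4·(-28/9−(9/2)) + (-59/9)·(9/2−(-13/2)) + (-1)·(-13/2−(-28/9))) = ½·(-274/9 − 649/9 + 61/18) = -595/12, so the E-coordinate is 7/9.
[DEG] = ½·(4·(-10−(-28/9)) + (-6)·(-28/9−(-13/2)) + (-59/9)·(-13/2−(-10))) = ½·(-248/9 − 61/3 − 413/18) = -425/12, so the F-coordinate is 5/9.
Check: -1/3 + 7/9 + 5/9 = 1.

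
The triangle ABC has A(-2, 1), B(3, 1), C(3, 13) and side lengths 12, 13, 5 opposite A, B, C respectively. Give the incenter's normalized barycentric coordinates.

(2/5, 13/30, 1/6)

The incenter has barycentric coordinates proportional to the opposite side lengths: (12 : 13 : 5).
Normalizing by 12+13+5 = 30 gives (2/5, 13/30, 1/6).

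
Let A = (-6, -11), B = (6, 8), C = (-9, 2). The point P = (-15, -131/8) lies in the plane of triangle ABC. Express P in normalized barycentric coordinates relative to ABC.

(9/8, -5/8, 1/2)

Signed area of the reference triangle: [ABC] = ½·((-6)·(8−2) + 6·(2−(-11)) + (-9)·(-11−8)) = ½·(-36 + 78 + 171) = 213/2.
[PBC] = ½·((-15)·(8−2) + 6·(2−(-131/8)) + (-9)·(-131/8−8)) = ½·(-90 + 441/4 + 1755/8) = 1917/16, so the A-coordinate is (1917/16)/(213/2) = 9/8.
[APC] = ½·((-6)·(-131/8−2) + (-15)·(2−(-11)) + (-9)·(-11−(-131/8))) = ½·(441/4 − 195 − 387/8) = -1065/16, so the B-coordinate is -5/8.
[ABP] = ½·((-6)·(8−(-131/8)) + 6·(-131/8−(-11)) + (-15)·(-11−8)) = ½·(-585/4 − 129/4 + 285) = 213/4, so the C-coordinate is 1/2.
Check: 9/8 − 5/8 + 1/2 = 1.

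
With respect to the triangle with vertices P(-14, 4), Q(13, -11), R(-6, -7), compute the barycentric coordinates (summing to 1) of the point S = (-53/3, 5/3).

(2/3, -1/3, 2/3)

Signed area of the reference triangle: [PQR] = ½·((-14)·(-11−(-7)) + 13·(-7−4) + (-6)·(4−(-11))) = ½·(56 − 143 − 90) = -177/2.
[SQR] = ½·((-53/3)·(-11−(-7)) + 13·(-7−(5/3)) + (-6)·(5/3−(-11))) = ½·(212/3 − 338/3 − 76) = -59, so the P-coordinate is (-59)/(-177/2) = 2/3.
[PSR] = ½·((-14)·(5/3−(-7)) + (-53/3)·(-7−4) + (-6)·(4−(5/3))) = ½·(-364/3 + 583/3 − 14) = 59/2, so the Q-coordinate is -1/3.
[PQS] = ½·((-14)·(-11−(5/3)) + 13·(5/3−4) + (-53/3)·(4−(-11))) = ½·(532/3 − 91/3 − 265) = -59, so the R-coordinate is 2/3.
Check: 2/3 − 1/3 + 2/3 = 1.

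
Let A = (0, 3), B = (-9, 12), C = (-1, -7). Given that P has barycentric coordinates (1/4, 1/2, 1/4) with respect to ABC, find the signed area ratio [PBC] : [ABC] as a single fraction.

1/4

The signed ratio [PBC]/[ABC] equals the barycentric coordinate of P at vertex A, which is 1/4.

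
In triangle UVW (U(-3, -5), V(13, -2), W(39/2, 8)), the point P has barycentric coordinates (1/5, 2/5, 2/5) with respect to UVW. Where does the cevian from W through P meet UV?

Line WP meets UV where the W-coordinate vanishes; zeroing P's W-weight and renormalizing leaves U, V-weights 1/5 : 2/5 → (1/3, 2/3).
So Q = (1/3)·U + (2/3)·V = (23/3, -3).

(23/3, -3)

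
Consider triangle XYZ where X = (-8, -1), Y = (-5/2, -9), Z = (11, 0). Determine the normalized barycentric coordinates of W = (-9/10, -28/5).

(1/5, 3/5, 1/5)

Signed area of the reference triangle: [XYZ] = ½·((-8)·(-9−0) + (-5/2)·(0−(-1)) + 11·(-1−(-9))) = ½·(72 − 5/2 + 88) = 315/4.
[WYZ] = ½·((-9/10)·(-9−0) + (-5/2)·(0−(-28/5)) + 11·(-28/5−(-9))) = ½·(81/10 − 14 + 187/5) = 63/4, so the X-coordinate is (63/4)/(315/4) = 1/5.
[XWZ] = ½·((-8)·(-28/5−0) + (-9/10)·(0−(-1)) + 11·(-1−(-28/5))) = ½·(224/5 − 9/10 + 253/5) = 189/4, so the Y-coordinate is 3/5.
[XYW] = ½·((-8)·(-9−(-28/5)) + (-5/2)·(-28/5−(-1)) + (-9/10)·(-1−(-9))) = ½·(136/5 + 23/2 − 36/5) = 63/4, so the Z-coordinate is 1/5.
Check: 1/5 + 3/5 + 1/5 = 1.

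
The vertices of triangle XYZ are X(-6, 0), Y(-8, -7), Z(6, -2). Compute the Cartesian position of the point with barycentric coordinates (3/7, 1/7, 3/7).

W = (3/7)·X + (1/7)·Y + (3/7)·Z.
x-coordinate: (3/7)·(-6) + (1/7)·(-8) + (3/7)·6 = -8/7.
y-coordinate: (3/7)·0 + (1/7)·(-7) + (3/7)·(-2) = -13/7.

(-8/7, -13/7)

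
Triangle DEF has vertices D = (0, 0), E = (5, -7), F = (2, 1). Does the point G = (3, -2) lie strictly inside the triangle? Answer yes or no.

Barycentric coordinates of G: (1/19, 7/19, 11/19).
The three coordinates are positive, positive, positive; a point is interior exactly when all three are positive.

yes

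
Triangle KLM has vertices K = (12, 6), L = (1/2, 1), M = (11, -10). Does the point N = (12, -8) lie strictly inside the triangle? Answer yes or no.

Barycentric coordinates of N: (32/179, -14/179, 161/179).
The three coordinates are positive, negative, positive; a point is interior exactly when all three are positive.

no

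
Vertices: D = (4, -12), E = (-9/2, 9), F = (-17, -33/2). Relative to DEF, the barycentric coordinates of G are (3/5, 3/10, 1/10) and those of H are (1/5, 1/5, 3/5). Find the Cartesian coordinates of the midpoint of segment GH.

Barycentric coordinates of the midpoint are the average: (2/5, 1/4, 7/20).
Converting: (2/5)·D + (1/4)·E + (7/20)·F = (-219/40, -333/40).

(-219/40, -333/40)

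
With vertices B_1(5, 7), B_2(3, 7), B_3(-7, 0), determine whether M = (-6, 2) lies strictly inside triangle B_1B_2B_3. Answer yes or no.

no

Barycentric coordinates of M: (-13/14, 17/14, 5/7).
The three coordinates are negative, positive, positive; a point is interior exactly when all three are positive.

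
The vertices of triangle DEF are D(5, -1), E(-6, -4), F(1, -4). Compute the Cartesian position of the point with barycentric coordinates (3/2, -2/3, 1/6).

G = (3/2)·D + (-2/3)·E + (1/6)·F.
x-coordinate: (3/2)·5 + (-2/3)·(-6) + (1/6)·1 = 35/3.
y-coordinate: (3/2)·(-1) + (-2/3)·(-4) + (1/6)·(-4) = 1/2.

(35/3, 1/2)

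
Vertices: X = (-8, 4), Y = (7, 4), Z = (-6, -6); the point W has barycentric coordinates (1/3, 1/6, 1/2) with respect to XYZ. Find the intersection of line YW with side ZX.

Line YW meets ZX where the Y-coordinate vanishes; zeroing W's Y-weight and renormalizing leaves Z, X-weights 1/2 : 1/3 → (3/5, 2/5).
So V = (3/5)·Z + (2/5)·X = (-34/5, -2).

(-34/5, -2)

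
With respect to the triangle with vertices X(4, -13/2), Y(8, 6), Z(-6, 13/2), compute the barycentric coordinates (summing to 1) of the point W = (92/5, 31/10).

(1/5, 8/5, -4/5)

Signed area of the reference triangle: [XYZ] = ½·(4·(6−(13/2)) + 8·(13/2−(-13/2)) + (-6)·(-13/2−6)) = ½·(-2 + 104 + 75) = 177/2.
[WYZ] = ½·((92/5)·(6−(13/2)) + 8·(13/2−(31/10)) + (-6)·(31/10−6)) = ½·(-46/5 + 136/5 + 87/5) = 177/10, so the X-coordinate is (177/10)/(177/2) = 1/5.
[XWZ] = ½·(4·(31/10−(13/2)) + (92/5)·(13/2−(-13/2)) + (-6)·(-13/2−(31/10))) = ½·(-68/5 + 1196/5 + 288/5) = 708/5, so the Y-coordinate is 8/5.
[XYW] = ½·(4·(6−(31/10)) + 8·(31/10−(-13/2)) + (92/5)·(-13/2−6)) = ½·(58/5 + 384/5 − 230) = -354/5, so the Z-coordinate is -4/5.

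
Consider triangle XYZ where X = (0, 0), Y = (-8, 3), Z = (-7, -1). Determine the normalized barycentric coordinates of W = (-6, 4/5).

(1/5, 2/5, 2/5)

Signed area of the reference triangle: [XYZ] = ½·(0·(3−(-1)) + (-8)·(-1−0) + (-7)·(0−3)) = ½·(0 + 8 + 21) = 29/2.
[WYZ] = ½·((-6)·(3−(-1)) + (-8)·(-1−(4/5)) + (-7)·(4/5−3)) = ½·(-24 + 72/5 + 77/5) = 29/10, so the X-coordinate is (29/10)/(29/2) = 1/5.
[XWZ] = ½·(0·(4/5−(-1)) + (-6)·(-1−0) + (-7)·(0−(4/5))) = ½·(0 + 6 + 28/5) = 29/5, so the Y-coordinate is 2/5.
[XYW] = ½·(0·(3−(4/5)) + (-8)·(4/5−0) + (-6)·(0−3)) = ½·(0 − 32/5 + 18) = 29/5, so the Z-coordinate is 2/5.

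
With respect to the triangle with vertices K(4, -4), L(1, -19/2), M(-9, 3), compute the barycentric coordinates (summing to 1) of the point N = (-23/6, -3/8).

(1/3, 1/12, 7/12)

Signed area of the reference triangle: [KLM] = ½·(4·(-19/2−3) + 1·(3−(-4)) + (-9)·(-4−(-19/2))) = ½·(-50 + 7 − 99/2) = -185/4.
[NLM] = ½·((-23/6)·(-19/2−3) + 1·(3−(-3/8)) + (-9)·(-3/8−(-19/2))) = ½·(575/12 + 27/8 − 657/8) = -185/12, so the K-coordinate is (-185/12)/(-185/4) = 1/3.
[KNM] = ½·(4·(-3/8−3) + (-23/6)·(3−(-4)) + (-9)·(-4−(-3/8))) = ½·(-27/2 − 161/6 + 261/8) = -185/48, so the L-coordinate is 1/12.
[KLN] = ½·(4·(-19/2−(-3/8)) + 1·(-3/8−(-4)) + (-23/6)·(-4−(-19/2))) = ½·(-73/2 + 29/8 − 253/12) = -1295/48, so the M-coordinate is 7/12.
Check: 1/3 + 1/12 + 7/12 = 1.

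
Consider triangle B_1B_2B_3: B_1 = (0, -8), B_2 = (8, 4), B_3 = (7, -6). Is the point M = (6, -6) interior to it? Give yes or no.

yes

Barycentric coordinates of M: (5/34, 1/34, 14/17).
The three coordinates are positive, positive, positive; a point is interior exactly when all three are positive.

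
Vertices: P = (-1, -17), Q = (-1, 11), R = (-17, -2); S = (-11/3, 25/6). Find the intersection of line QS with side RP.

(-9, -19/2)

Barycentric coordinates of S with respect to PQR: (1/6, 2/3, 1/6).
On side RP the Q-coordinate is zero; dropping S's Q-weight 2/3 and renormalizing the remaining 1/6 : 1/6 gives weights 1/2, 1/2 on R, P.
T = (1/2)·(-17, -2) + (1/2)·(-1, -17) = (-9, -19/2).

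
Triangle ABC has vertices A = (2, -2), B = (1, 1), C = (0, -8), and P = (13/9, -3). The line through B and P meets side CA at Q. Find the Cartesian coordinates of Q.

Barycentric coordinates of P with respect to ABC: (2/3, 1/9, 2/9).
On side CA the B-coordinate is zero; dropping P's B-weight 1/9 and renormalizing the remaining 2/9 : 2/3 gives weights 1/4, 3/4 on C, A.
Q = (1/4)·(0, -8) + (3/4)·(2, -2) = (3/2, -7/2).

(3/2, -7/2)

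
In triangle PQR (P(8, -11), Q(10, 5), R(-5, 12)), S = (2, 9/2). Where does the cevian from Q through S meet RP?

Barycentric coordinates of S with respect to PQR: (1/4, 1/4, 1/2).
On side RP the Q-coordinate is zero; dropping S's Q-weight 1/4 and renormalizing the remaining 1/2 : 1/4 gives weights 2/3, 1/3 on R, P.
T = (2/3)·(-5, 12) + (1/3)·(8, -11) = (-2/3, 13/3).

(-2/3, 13/3)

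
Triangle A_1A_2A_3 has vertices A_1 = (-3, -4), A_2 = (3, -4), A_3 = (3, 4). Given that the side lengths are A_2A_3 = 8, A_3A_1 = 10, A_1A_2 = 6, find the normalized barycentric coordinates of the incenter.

The incenter has barycentric coordinates proportional to the opposite side lengths: (8 : 10 : 6).
Normalizing by 8+10+6 = 24 gives (1/3, 5/12, 1/4).

(1/3, 5/12, 1/4)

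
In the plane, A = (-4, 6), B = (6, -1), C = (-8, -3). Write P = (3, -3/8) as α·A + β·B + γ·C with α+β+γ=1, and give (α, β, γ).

(1/8, 3/4, 1/8)

Signed area of the reference triangle: [ABC] = ½·((-4)·(-1−(-3)) + 6·(-3−6) + (-8)·(6−(-1))) = ½·(-8 − 54 − 56) = -59.
[PBC] = ½·(3·(-1−(-3)) + 6·(-3−(-3/8)) + (-8)·(-3/8−(-1))) = ½·(6 − 63/4 − 5) = -59/8, so the A-coordinate is (-59/8)/(-59) = 1/8.
[APC] = ½·((-4)·(-3/8−(-3)) + 3·(-3−6) + (-8)·(6−(-3/8))) = ½·(-21/2 − 27 − 51) = -177/4, so the B-coordinate is 3/4.
[ABP] = ½·((-4)·(-1−(-3/8)) + 6·(-3/8−6) + 3·(6−(-1))) = ½·(5/2 − 153/4 + 21) = -59/8, so the C-coordinate is 1/8.
Check: 1/8 + 3/4 + 1/8 = 1.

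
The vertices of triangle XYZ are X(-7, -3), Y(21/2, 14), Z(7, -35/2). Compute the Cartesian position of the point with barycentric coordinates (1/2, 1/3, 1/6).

(7/6, 1/4)

W = (1/2)·X + (1/3)·Y + (1/6)·Z.
x-coordinate: (1/2)·(-7) + (1/3)·(21/2) + (1/6)·7 = 7/6.
y-coordinate: (1/2)·(-3) + (1/3)·14 + (1/6)·(-35/2) = 1/4.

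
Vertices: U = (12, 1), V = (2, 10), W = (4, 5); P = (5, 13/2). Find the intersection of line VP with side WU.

Barycentric coordinates of P with respect to UVW: (1/4, 1/2, 1/4).
On side WU the V-coordinate is zero; dropping P's V-weight 1/2 and renormalizing the remaining 1/4 : 1/4 gives weights 1/2, 1/2 on W, U.
Q = (1/2)·(4, 5) + (1/2)·(12, 1) = (8, 3).

(8, 3)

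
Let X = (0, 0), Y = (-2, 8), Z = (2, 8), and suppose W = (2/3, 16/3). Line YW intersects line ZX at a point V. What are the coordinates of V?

(6/5, 24/5)

Barycentric coordinates of W with respect to XYZ: (1/3, 1/6, 1/2).
On side ZX the Y-coordinate is zero; dropping W's Y-weight 1/6 and renormalizing the remaining 1/2 : 1/3 gives weights 3/5, 2/5 on Z, X.
V = (3/5)·(2, 8) + (2/5)·(0, 0) = (6/5, 24/5).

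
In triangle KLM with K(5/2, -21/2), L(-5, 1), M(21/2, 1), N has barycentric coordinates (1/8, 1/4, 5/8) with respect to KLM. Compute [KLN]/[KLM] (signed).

The signed ratio [KLN]/[KLM] equals the barycentric coordinate of N at vertex M, which is 5/8.

5/8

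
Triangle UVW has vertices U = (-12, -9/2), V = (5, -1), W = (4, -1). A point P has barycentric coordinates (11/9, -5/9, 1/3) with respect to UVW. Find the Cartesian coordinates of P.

(-145/9, -95/18)

P = (11/9)·U + (-5/9)·V + (1/3)·W.
x-coordinate: (11/9)·(-12) + (-5/9)·5 + (1/3)·4 = -145/9.
y-coordinate: (11/9)·(-9/2) + (-5/9)·(-1) + (1/3)·(-1) = -95/18.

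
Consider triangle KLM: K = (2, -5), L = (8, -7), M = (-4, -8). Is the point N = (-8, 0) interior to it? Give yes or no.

no

Barycentric coordinates of N: (10/3, -2, -1/3).
The three coordinates are positive, negative, negative; a point is interior exactly when all three are positive.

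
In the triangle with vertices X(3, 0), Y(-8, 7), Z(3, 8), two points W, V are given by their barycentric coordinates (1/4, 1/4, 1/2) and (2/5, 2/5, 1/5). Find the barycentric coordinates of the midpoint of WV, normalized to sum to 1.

Since both coordinate triples sum to 1, the midpoint's barycentrics are the componentwise average.
(1/4+2/5)/2 = 13/40; similarly 13/40 and 7/20.

(13/40, 13/40, 7/20)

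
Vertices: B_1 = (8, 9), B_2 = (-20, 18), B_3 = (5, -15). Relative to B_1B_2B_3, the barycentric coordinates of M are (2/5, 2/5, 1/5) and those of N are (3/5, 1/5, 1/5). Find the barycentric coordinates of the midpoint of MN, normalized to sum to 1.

(1/2, 3/10, 1/5)

Since both coordinate triples sum to 1, the midpoint's barycentrics are the componentwise average.
(2/5+3/5)/2 = 1/2; similarly 3/10 and 1/5.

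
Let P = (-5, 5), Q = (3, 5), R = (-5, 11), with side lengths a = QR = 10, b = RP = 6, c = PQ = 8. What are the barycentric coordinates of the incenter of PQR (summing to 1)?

(5/12, 1/4, 1/3)

The incenter has barycentric coordinates proportional to the opposite side lengths: (10 : 6 : 8).
Normalizing by 10+6+8 = 24 gives (5/12, 1/4, 1/3).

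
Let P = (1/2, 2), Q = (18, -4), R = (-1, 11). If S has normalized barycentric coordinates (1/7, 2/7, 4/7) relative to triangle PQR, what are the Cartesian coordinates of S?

(65/14, 38/7)

S = (1/7)·P + (2/7)·Q + (4/7)·R.
x-coordinate: (1/7)·(1/2) + (2/7)·18 + (4/7)·(-1) = 65/14.
y-coordinate: (1/7)·2 + (2/7)·(-4) + (4/7)·11 = 38/7.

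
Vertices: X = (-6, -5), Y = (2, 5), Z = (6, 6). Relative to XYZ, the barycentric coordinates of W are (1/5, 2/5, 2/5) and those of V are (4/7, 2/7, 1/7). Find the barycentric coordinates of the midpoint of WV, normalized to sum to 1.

(27/70, 12/35, 19/70)

Since both coordinate triples sum to 1, the midpoint's barycentrics are the componentwise average.
(1/5+4/7)/2 = 27/70; similarly 12/35 and 19/70.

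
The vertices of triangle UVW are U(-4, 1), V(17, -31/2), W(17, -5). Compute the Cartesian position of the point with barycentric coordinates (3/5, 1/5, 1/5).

P = (3/5)·U + (1/5)·V + (1/5)·W.
x-coordinate: (3/5)·(-4) + (1/5)·17 + (1/5)·17 = 22/5.
y-coordinate: (3/5)·1 + (1/5)·(-31/2) + (1/5)·(-5) = -7/2.

(22/5, -7/2)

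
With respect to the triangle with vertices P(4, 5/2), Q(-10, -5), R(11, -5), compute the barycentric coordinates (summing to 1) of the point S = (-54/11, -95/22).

Signed area of the reference triangle: [PQR] = ½·(4·(-5−(-5)) + (-10)·(-5−(5/2)) + 11·(5/2−(-5))) = ½·(0 + 75 + 165/2) = 315/4.
[SQR] = ½·((-54/11)·(-5−(-5)) + (-10)·(-5−(-95/22)) + 11·(-95/22−(-5))) = ½·(0 + 75/11 + 15/2) = 315/44, so the P-coordinate is (315/44)/(315/4) = 1/11.
[PSR] = ½·(4·(-95/22−(-5)) + (-54/11)·(-5−(5/2)) + 11·(5/2−(-95/22))) = ½·(30/11 + 405/11 + 75) = 630/11, so the Q-coordinate is 8/11.
[PQS] = ½·(4·(-5−(-95/22)) + (-10)·(-95/22−(5/2)) + (-54/11)·(5/2−(-5))) = ½·(-30/11 + 750/11 − 405/11) = 315/22, so the R-coordinate is 2/11.
Check: 1/11 + 8/11 + 2/11 = 1.

(1/11, 8/11, 2/11)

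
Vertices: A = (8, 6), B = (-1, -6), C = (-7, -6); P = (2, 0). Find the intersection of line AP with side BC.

(-4, -6)

Barycentric coordinates of P with respect to ABC: (1/2, 1/4, 1/4).
On side BC the A-coordinate is zero; dropping P's A-weight 1/2 and renormalizing the remaining 1/4 : 1/4 gives weights 1/2, 1/2 on B, C.
Q = (1/2)·(-1, -6) + (1/2)·(-7, -6) = (-4, -6).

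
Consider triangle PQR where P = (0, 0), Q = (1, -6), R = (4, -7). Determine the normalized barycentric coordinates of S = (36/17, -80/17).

(5/17, 4/17, 8/17)

Signed area of the reference triangle: [PQR] = ½·(0·(-6−(-7)) + 1·(-7−0) + 4·(0−(-6))) = ½·(0 − 7 + 24) = 17/2.
[SQR] = ½·((36/17)·(-6−(-7)) + 1·(-7−(-80/17)) + 4·(-80/17−(-6))) = ½·(36/17 − 39/17 + 88/17) = 5/2, so the P-coordinate is (5/2)/(17/2) = 5/17.
[PSR] = ½·(0·(-80/17−(-7)) + (36/17)·(-7−0) + 4·(0−(-80/17))) = ½·(0 − 252/17 + 320/17) = 2, so the Q-coordinate is 4/17.
[PQS] = ½·(0·(-6−(-80/17)) + 1·(-80/17−0) + (36/17)·(0−(-6))) = ½·(0 − 80/17 + 216/17) = 4, so the R-coordinate is 8/17.
Check: 5/17 + 4/17 + 8/17 = 1.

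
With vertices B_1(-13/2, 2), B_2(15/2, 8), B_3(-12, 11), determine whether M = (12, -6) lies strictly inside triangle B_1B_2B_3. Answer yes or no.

Barycentric coordinates of M: (173/106, 245/318, -223/159).
The three coordinates are positive, positive, negative; a point is interior exactly when all three are positive.

no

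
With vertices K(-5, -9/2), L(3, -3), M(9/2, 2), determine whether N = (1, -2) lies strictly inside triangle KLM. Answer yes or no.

Barycentric coordinates of N: (46/151, 61/151, 44/151).
The three coordinates are positive, positive, positive; a point is interior exactly when all three are positive.

yes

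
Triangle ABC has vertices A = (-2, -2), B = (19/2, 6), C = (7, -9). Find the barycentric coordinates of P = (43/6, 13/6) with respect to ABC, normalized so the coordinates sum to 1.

(1/6, 2/3, 1/6)

Signed area of the reference triangle: [ABC] = ½·((-2)·(6−(-9)) + (19/2)·(-9−(-2)) + 7·(-2−6)) = ½·(-30 − 133/2 − 56) = -305/4.
[PBC] = ½·((43/6)·(6−(-9)) + (19/2)·(-9−(13/6)) + 7·(13/6−6)) = ½·(215/2 − 1273/12 − 161/6) = -305/24, so the A-coordinate is (-305/24)/(-305/4) = 1/6.
[APC] = ½·((-2)·(13/6−(-9)) + (43/6)·(-9−(-2)) + 7·(-2−(13/6))) = ½·(-67/3 − 301/6 − 175/6) = -305/6, so the B-coordinate is 2/3.
[ABP] = ½·((-2)·(6−(13/6)) + (19/2)·(13/6−(-2)) + (43/6)·(-2−6)) = ½·(-23/3 + 475/12 − 172/3) = -305/24, so the C-coordinate is 1/6.
Check: 1/6 + 2/3 + 1/6 = 1.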